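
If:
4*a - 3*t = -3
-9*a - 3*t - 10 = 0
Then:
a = -1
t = -1/3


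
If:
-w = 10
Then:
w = -10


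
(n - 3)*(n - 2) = n^2 - 5*n + 6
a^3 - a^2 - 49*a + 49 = (a - 7)*(a - 1)*(a + 7)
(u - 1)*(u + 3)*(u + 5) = u^3 + 7*u^2 + 7*u - 15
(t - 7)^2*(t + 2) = t^3 - 12*t^2 + 21*t + 98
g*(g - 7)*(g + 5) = g^3 - 2*g^2 - 35*g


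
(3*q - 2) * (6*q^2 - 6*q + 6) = 18*q^3 - 30*q^2 + 30*q - 12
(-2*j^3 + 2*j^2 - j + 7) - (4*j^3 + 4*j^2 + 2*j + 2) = -6*j^3 - 2*j^2 - 3*j + 5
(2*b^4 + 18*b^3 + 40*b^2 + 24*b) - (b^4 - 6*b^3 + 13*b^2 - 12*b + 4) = b^4 + 24*b^3 + 27*b^2 + 36*b - 4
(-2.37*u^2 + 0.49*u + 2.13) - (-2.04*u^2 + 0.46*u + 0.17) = -0.33*u^2 + 0.03*u + 1.96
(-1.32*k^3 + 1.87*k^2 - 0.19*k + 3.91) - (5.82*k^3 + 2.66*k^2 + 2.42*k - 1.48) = -7.14*k^3 - 0.79*k^2 - 2.61*k + 5.39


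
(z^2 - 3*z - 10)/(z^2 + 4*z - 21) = (z^2 - 3*z - 10)/(z^2 + 4*z - 21)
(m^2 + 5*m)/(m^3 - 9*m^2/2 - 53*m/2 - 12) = 2*m*(m + 5)/(2*m^3 - 9*m^2 - 53*m - 24)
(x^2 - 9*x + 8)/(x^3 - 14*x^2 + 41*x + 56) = (x - 1)/(x^2 - 6*x - 7)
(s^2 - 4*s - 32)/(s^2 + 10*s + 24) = (s - 8)/(s + 6)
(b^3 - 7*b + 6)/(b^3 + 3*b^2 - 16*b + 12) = (b + 3)/(b + 6)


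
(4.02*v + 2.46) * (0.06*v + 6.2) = 0.2412*v^2 + 25.0716*v + 15.252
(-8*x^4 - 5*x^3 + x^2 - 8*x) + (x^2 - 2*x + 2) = -8*x^4 - 5*x^3 + 2*x^2 - 10*x + 2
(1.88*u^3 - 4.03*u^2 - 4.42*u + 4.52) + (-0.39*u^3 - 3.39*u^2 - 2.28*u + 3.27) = 1.49*u^3 - 7.42*u^2 - 6.7*u + 7.79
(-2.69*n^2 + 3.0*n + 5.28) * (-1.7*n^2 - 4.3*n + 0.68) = 4.573*n^4 + 6.467*n^3 - 23.7052*n^2 - 20.664*n + 3.5904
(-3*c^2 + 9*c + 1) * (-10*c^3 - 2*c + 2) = 30*c^5 - 90*c^4 - 4*c^3 - 24*c^2 + 16*c + 2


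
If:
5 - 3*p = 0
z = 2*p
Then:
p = 5/3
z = 10/3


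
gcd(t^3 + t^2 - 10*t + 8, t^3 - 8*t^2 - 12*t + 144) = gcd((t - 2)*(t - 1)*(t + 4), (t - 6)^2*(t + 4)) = t + 4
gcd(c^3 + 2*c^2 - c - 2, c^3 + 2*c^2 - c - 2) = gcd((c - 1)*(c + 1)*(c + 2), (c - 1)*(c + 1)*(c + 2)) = c^3 + 2*c^2 - c - 2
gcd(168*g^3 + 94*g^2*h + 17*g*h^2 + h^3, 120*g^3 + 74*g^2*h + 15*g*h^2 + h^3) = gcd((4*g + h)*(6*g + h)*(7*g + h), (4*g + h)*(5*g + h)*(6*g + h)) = 24*g^2 + 10*g*h + h^2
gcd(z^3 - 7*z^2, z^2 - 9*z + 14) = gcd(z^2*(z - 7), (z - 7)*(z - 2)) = z - 7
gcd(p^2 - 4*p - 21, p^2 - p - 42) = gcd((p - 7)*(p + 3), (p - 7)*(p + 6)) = p - 7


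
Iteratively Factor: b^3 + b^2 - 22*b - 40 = (b + 2)*(b^2 - b - 20) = (b - 5)*(b + 2)*(b + 4)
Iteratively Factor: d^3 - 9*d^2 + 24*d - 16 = (d - 1)*(d^2 - 8*d + 16) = (d - 4)*(d - 1)*(d - 4)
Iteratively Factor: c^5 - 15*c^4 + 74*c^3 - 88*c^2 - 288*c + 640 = (c - 4)*(c^4 - 11*c^3 + 30*c^2 + 32*c - 160) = (c - 5)*(c - 4)*(c^3 - 6*c^2 + 32) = (c - 5)*(c - 4)*(c + 2)*(c^2 - 8*c + 16) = (c - 5)*(c - 4)^2*(c + 2)*(c - 4)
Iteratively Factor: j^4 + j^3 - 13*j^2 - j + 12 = (j - 1)*(j^3 + 2*j^2 - 11*j - 12) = (j - 3)*(j - 1)*(j^2 + 5*j + 4) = (j - 3)*(j - 1)*(j + 4)*(j + 1)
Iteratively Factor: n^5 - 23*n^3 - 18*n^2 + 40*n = (n - 1)*(n^4 + n^3 - 22*n^2 - 40*n) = (n - 1)*(n + 4)*(n^3 - 3*n^2 - 10*n) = (n - 5)*(n - 1)*(n + 4)*(n^2 + 2*n) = n*(n - 5)*(n - 1)*(n + 4)*(n + 2)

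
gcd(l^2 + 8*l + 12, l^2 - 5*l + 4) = 1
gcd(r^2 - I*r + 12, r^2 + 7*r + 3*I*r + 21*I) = r + 3*I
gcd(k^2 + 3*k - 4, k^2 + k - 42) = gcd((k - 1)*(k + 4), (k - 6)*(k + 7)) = 1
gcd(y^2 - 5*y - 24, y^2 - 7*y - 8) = y - 8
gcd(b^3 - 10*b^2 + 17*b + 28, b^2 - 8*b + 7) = b - 7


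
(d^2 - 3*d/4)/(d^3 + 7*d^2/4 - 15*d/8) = 2/(2*d + 5)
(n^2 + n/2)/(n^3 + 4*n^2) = (n + 1/2)/(n*(n + 4))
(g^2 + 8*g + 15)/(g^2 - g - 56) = (g^2 + 8*g + 15)/(g^2 - g - 56)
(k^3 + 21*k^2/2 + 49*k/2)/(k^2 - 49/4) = 2*k*(k + 7)/(2*k - 7)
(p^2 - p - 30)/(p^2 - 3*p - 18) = (p + 5)/(p + 3)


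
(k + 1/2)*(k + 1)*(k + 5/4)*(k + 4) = k^4 + 27*k^3/4 + 107*k^2/8 + 81*k/8 + 5/2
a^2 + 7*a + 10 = (a + 2)*(a + 5)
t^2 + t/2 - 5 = (t - 2)*(t + 5/2)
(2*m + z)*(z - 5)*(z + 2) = 2*m*z^2 - 6*m*z - 20*m + z^3 - 3*z^2 - 10*z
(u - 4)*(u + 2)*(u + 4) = u^3 + 2*u^2 - 16*u - 32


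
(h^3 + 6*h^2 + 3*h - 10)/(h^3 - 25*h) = (h^2 + h - 2)/(h*(h - 5))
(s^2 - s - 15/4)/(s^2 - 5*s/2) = (s + 3/2)/s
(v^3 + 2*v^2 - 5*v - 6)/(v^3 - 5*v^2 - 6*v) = (v^2 + v - 6)/(v*(v - 6))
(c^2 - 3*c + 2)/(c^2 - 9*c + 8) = (c - 2)/(c - 8)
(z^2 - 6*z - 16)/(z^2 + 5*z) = (z^2 - 6*z - 16)/(z*(z + 5))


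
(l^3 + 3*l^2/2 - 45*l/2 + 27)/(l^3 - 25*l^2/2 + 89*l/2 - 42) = (l^2 + 3*l - 18)/(l^2 - 11*l + 28)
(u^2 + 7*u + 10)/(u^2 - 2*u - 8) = (u + 5)/(u - 4)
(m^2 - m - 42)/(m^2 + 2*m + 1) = (m^2 - m - 42)/(m^2 + 2*m + 1)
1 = 1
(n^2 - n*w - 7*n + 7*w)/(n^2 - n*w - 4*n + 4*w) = (n - 7)/(n - 4)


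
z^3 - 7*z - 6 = (z - 3)*(z + 1)*(z + 2)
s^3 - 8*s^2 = s^2*(s - 8)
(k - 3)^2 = k^2 - 6*k + 9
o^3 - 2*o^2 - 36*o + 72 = (o - 6)*(o - 2)*(o + 6)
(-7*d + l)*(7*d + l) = -49*d^2 + l^2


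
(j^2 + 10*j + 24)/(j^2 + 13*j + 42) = (j + 4)/(j + 7)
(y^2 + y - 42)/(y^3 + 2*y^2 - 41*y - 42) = 1/(y + 1)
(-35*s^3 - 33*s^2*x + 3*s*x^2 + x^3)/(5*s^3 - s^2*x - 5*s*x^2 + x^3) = (7*s + x)/(-s + x)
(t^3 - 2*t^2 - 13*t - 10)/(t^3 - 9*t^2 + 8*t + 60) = (t + 1)/(t - 6)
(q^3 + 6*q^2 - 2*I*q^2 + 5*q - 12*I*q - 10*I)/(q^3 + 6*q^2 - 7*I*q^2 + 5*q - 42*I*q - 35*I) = (q - 2*I)/(q - 7*I)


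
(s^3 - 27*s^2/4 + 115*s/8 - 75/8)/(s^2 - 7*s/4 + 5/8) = (2*s^2 - 11*s + 15)/(2*s - 1)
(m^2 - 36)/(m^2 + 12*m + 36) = (m - 6)/(m + 6)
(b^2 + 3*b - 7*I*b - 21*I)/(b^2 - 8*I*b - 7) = (b + 3)/(b - I)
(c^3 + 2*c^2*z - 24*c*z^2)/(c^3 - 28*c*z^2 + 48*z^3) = c/(c - 2*z)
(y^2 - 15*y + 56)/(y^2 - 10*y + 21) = (y - 8)/(y - 3)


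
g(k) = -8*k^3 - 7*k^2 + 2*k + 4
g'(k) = -24*k^2 - 14*k + 2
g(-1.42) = 9.95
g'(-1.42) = -26.51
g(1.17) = -16.06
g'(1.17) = -47.23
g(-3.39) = 228.44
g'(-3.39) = -226.35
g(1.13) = -14.22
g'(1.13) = -44.47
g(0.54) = 1.78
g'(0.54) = -12.56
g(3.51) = -421.17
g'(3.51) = -342.82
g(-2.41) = 70.50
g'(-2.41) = -103.65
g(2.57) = -172.89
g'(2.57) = -192.50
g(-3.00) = 151.00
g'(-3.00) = -172.00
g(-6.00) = 1468.00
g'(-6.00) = -778.00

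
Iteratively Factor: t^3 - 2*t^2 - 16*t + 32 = (t - 4)*(t^2 + 2*t - 8) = (t - 4)*(t - 2)*(t + 4)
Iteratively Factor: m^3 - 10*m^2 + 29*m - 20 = (m - 1)*(m^2 - 9*m + 20) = (m - 5)*(m - 1)*(m - 4)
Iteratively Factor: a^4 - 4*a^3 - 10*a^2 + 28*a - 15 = (a - 5)*(a^3 + a^2 - 5*a + 3) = (a - 5)*(a - 1)*(a^2 + 2*a - 3) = (a - 5)*(a - 1)*(a + 3)*(a - 1)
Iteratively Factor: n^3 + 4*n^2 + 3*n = (n)*(n^2 + 4*n + 3) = n*(n + 3)*(n + 1)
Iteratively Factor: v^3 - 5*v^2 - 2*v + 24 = (v + 2)*(v^2 - 7*v + 12) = (v - 3)*(v + 2)*(v - 4)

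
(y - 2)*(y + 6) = y^2 + 4*y - 12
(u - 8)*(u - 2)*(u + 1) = u^3 - 9*u^2 + 6*u + 16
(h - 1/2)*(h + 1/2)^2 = h^3 + h^2/2 - h/4 - 1/8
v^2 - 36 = (v - 6)*(v + 6)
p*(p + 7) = p^2 + 7*p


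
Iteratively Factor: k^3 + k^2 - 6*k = (k + 3)*(k^2 - 2*k) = (k - 2)*(k + 3)*(k)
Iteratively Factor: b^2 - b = (b - 1)*(b)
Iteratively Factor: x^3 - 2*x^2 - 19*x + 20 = (x + 4)*(x^2 - 6*x + 5) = (x - 1)*(x + 4)*(x - 5)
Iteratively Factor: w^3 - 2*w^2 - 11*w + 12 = (w - 4)*(w^2 + 2*w - 3) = (w - 4)*(w - 1)*(w + 3)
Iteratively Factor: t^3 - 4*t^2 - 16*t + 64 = (t + 4)*(t^2 - 8*t + 16) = (t - 4)*(t + 4)*(t - 4)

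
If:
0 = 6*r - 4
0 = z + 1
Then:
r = 2/3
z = -1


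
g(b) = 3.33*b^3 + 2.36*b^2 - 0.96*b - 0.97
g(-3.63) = -125.67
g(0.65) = 0.32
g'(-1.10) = 5.94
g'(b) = 9.99*b^2 + 4.72*b - 0.96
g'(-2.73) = 60.61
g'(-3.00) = 74.79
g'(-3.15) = 83.30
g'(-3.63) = 113.54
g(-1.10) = -1.49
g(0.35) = -0.87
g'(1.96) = 46.67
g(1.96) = 31.29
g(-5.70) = -535.51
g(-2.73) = -48.51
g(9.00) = 2609.12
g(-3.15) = -78.61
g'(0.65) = 6.33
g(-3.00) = -66.76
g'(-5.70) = 296.71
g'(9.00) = 850.71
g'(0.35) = 1.92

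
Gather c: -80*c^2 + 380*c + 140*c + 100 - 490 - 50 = -80*c^2 + 520*c - 440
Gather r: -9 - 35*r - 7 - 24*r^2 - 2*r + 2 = -24*r^2 - 37*r - 14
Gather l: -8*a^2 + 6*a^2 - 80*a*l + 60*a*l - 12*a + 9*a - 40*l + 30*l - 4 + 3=-2*a^2 - 3*a + l*(-20*a - 10) - 1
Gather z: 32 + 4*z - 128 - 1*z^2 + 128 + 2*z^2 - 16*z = z^2 - 12*z + 32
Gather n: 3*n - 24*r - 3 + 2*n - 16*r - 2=5*n - 40*r - 5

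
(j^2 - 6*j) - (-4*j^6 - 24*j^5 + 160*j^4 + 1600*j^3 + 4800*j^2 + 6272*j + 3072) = 4*j^6 + 24*j^5 - 160*j^4 - 1600*j^3 - 4799*j^2 - 6278*j - 3072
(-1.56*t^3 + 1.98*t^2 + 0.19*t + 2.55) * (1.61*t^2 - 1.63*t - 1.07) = -2.5116*t^5 + 5.7306*t^4 - 1.2523*t^3 + 1.6772*t^2 - 4.3598*t - 2.7285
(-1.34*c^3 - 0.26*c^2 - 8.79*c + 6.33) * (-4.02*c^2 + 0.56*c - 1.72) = 5.3868*c^5 + 0.2948*c^4 + 37.495*c^3 - 29.9218*c^2 + 18.6636*c - 10.8876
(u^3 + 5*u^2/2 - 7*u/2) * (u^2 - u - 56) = u^5 + 3*u^4/2 - 62*u^3 - 273*u^2/2 + 196*u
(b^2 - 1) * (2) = 2*b^2 - 2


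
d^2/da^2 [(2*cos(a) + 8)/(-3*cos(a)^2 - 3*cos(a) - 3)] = 4*(9*(1 - cos(2*a))^2*cos(a) + 15*(1 - cos(2*a))^2 - 74*cos(a) - 14*cos(2*a) + 12*cos(3*a) - 2*cos(5*a) - 66)/(3*(2*cos(a) + cos(2*a) + 3)^3)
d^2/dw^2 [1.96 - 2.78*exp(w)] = -2.78*exp(w)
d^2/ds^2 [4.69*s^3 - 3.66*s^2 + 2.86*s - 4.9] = 28.14*s - 7.32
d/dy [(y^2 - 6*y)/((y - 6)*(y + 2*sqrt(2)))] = 2*sqrt(2)/(y^2 + 4*sqrt(2)*y + 8)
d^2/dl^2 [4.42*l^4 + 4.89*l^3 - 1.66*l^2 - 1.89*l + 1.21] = 53.04*l^2 + 29.34*l - 3.32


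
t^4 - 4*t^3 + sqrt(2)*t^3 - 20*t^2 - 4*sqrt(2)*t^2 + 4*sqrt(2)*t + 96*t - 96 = (t - 2)^2*(t - 3*sqrt(2))*(t + 4*sqrt(2))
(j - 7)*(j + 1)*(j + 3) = j^3 - 3*j^2 - 25*j - 21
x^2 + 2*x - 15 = (x - 3)*(x + 5)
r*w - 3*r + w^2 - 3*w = (r + w)*(w - 3)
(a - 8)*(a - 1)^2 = a^3 - 10*a^2 + 17*a - 8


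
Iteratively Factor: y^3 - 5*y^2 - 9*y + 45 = (y + 3)*(y^2 - 8*y + 15) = (y - 5)*(y + 3)*(y - 3)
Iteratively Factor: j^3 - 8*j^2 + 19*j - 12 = (j - 3)*(j^2 - 5*j + 4) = (j - 4)*(j - 3)*(j - 1)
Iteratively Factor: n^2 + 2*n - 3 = (n - 1)*(n + 3)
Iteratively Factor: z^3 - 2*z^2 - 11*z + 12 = (z - 1)*(z^2 - z - 12) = (z - 1)*(z + 3)*(z - 4)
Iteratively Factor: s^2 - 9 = (s + 3)*(s - 3)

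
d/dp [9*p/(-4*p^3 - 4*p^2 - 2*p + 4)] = 9*(2*p^3 + p^2 + 1)/(4*p^6 + 8*p^5 + 8*p^4 - 4*p^3 - 7*p^2 - 4*p + 4)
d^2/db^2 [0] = 0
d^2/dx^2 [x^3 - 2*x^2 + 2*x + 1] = 6*x - 4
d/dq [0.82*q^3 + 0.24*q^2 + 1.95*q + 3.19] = 2.46*q^2 + 0.48*q + 1.95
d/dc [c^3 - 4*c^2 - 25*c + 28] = 3*c^2 - 8*c - 25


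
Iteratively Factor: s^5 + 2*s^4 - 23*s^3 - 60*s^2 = (s)*(s^4 + 2*s^3 - 23*s^2 - 60*s) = s*(s - 5)*(s^3 + 7*s^2 + 12*s) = s^2*(s - 5)*(s^2 + 7*s + 12) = s^2*(s - 5)*(s + 4)*(s + 3)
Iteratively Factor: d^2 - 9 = (d + 3)*(d - 3)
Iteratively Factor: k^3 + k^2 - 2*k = (k + 2)*(k^2 - k) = (k - 1)*(k + 2)*(k)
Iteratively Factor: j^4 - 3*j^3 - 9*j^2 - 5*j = (j - 5)*(j^3 + 2*j^2 + j) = j*(j - 5)*(j^2 + 2*j + 1) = j*(j - 5)*(j + 1)*(j + 1)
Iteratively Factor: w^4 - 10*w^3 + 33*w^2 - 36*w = (w)*(w^3 - 10*w^2 + 33*w - 36) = w*(w - 3)*(w^2 - 7*w + 12) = w*(w - 3)^2*(w - 4)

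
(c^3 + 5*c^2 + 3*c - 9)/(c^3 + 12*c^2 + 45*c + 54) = (c - 1)/(c + 6)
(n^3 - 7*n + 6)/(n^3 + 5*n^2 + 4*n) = (n^3 - 7*n + 6)/(n*(n^2 + 5*n + 4))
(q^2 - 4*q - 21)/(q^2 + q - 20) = (q^2 - 4*q - 21)/(q^2 + q - 20)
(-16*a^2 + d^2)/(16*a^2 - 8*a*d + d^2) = (-4*a - d)/(4*a - d)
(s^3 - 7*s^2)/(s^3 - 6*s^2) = (s - 7)/(s - 6)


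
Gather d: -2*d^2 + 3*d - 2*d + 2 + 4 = -2*d^2 + d + 6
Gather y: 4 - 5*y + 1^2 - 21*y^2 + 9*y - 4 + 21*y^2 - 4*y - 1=0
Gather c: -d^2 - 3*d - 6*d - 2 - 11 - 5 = -d^2 - 9*d - 18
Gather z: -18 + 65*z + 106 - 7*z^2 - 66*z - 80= -7*z^2 - z + 8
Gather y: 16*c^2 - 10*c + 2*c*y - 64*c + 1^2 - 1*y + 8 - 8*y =16*c^2 - 74*c + y*(2*c - 9) + 9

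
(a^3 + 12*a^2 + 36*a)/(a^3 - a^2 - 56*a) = (a^2 + 12*a + 36)/(a^2 - a - 56)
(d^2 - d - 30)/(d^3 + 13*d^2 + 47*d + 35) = (d - 6)/(d^2 + 8*d + 7)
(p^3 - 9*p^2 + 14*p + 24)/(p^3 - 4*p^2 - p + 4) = (p - 6)/(p - 1)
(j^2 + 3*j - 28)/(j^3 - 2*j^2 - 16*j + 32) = (j + 7)/(j^2 + 2*j - 8)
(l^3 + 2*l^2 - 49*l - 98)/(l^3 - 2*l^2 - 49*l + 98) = (l + 2)/(l - 2)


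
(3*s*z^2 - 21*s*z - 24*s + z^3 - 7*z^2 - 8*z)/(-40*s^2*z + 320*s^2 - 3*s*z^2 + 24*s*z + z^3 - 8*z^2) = (3*s*z + 3*s + z^2 + z)/(-40*s^2 - 3*s*z + z^2)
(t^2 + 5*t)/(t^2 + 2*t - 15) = t/(t - 3)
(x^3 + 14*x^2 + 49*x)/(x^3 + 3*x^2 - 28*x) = (x + 7)/(x - 4)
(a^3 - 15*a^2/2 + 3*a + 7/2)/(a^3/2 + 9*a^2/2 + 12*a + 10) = (2*a^3 - 15*a^2 + 6*a + 7)/(a^3 + 9*a^2 + 24*a + 20)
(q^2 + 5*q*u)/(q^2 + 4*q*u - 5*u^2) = q/(q - u)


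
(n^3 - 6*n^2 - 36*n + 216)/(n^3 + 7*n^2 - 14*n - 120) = (n^2 - 12*n + 36)/(n^2 + n - 20)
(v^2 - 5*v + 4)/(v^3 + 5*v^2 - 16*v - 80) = (v - 1)/(v^2 + 9*v + 20)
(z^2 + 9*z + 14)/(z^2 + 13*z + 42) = (z + 2)/(z + 6)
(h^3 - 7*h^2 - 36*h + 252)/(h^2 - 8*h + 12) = (h^2 - h - 42)/(h - 2)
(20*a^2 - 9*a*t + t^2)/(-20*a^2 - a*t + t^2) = (-4*a + t)/(4*a + t)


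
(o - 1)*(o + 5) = o^2 + 4*o - 5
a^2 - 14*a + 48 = (a - 8)*(a - 6)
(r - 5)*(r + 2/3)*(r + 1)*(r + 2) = r^4 - 4*r^3/3 - 43*r^2/3 - 56*r/3 - 20/3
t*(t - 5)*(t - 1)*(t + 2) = t^4 - 4*t^3 - 7*t^2 + 10*t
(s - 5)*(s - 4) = s^2 - 9*s + 20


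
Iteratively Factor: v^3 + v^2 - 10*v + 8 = (v - 1)*(v^2 + 2*v - 8) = (v - 1)*(v + 4)*(v - 2)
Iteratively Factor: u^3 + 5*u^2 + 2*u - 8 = (u + 2)*(u^2 + 3*u - 4) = (u - 1)*(u + 2)*(u + 4)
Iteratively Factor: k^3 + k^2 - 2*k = (k + 2)*(k^2 - k) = (k - 1)*(k + 2)*(k)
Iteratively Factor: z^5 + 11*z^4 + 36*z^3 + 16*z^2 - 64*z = (z + 4)*(z^4 + 7*z^3 + 8*z^2 - 16*z) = (z - 1)*(z + 4)*(z^3 + 8*z^2 + 16*z) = z*(z - 1)*(z + 4)*(z^2 + 8*z + 16) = z*(z - 1)*(z + 4)^2*(z + 4)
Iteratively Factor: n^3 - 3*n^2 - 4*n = (n - 4)*(n^2 + n) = n*(n - 4)*(n + 1)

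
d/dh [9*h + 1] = 9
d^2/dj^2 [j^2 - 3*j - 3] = 2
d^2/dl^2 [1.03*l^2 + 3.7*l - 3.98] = 2.06000000000000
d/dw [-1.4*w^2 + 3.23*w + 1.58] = 3.23 - 2.8*w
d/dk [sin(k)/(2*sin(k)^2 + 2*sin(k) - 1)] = (cos(2*k) - 2)*cos(k)/(2*sin(k) - cos(2*k))^2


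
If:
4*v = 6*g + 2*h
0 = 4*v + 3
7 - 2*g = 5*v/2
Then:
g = 71/16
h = -237/16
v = -3/4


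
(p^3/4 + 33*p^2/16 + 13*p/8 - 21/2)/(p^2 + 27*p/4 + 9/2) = (4*p^2 + 9*p - 28)/(4*(4*p + 3))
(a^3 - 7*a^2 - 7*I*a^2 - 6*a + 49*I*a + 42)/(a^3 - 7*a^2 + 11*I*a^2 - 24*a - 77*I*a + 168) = (a^2 - 7*I*a - 6)/(a^2 + 11*I*a - 24)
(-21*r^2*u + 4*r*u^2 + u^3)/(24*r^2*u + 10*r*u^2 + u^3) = (-21*r^2 + 4*r*u + u^2)/(24*r^2 + 10*r*u + u^2)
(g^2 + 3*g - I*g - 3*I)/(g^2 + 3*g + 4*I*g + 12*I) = (g - I)/(g + 4*I)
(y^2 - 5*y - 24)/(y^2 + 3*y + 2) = (y^2 - 5*y - 24)/(y^2 + 3*y + 2)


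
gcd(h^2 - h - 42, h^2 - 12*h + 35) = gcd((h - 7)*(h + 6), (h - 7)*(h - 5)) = h - 7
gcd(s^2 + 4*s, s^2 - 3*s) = s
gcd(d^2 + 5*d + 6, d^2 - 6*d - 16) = d + 2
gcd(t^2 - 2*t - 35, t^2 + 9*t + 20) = t + 5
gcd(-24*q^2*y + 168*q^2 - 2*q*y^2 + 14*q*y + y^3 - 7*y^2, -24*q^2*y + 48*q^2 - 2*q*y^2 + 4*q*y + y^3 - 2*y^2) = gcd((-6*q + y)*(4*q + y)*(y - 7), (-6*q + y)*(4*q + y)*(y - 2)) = -24*q^2 - 2*q*y + y^2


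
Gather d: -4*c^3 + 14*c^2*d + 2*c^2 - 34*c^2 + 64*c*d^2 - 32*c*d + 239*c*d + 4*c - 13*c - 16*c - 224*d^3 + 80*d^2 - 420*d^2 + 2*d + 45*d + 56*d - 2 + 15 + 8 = -4*c^3 - 32*c^2 - 25*c - 224*d^3 + d^2*(64*c - 340) + d*(14*c^2 + 207*c + 103) + 21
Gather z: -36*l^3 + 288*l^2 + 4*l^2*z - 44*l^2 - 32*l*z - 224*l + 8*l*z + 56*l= -36*l^3 + 244*l^2 - 168*l + z*(4*l^2 - 24*l)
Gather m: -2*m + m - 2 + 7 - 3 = 2 - m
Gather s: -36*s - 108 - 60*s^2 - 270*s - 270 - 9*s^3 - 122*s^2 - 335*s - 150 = -9*s^3 - 182*s^2 - 641*s - 528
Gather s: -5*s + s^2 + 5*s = s^2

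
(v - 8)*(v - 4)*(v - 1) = v^3 - 13*v^2 + 44*v - 32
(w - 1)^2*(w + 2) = w^3 - 3*w + 2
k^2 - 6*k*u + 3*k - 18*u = (k + 3)*(k - 6*u)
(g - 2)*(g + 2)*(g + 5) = g^3 + 5*g^2 - 4*g - 20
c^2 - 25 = (c - 5)*(c + 5)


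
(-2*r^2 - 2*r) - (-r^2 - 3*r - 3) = -r^2 + r + 3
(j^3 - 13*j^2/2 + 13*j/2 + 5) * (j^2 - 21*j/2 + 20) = j^5 - 17*j^4 + 379*j^3/4 - 773*j^2/4 + 155*j/2 + 100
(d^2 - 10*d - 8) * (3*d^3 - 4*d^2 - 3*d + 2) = 3*d^5 - 34*d^4 + 13*d^3 + 64*d^2 + 4*d - 16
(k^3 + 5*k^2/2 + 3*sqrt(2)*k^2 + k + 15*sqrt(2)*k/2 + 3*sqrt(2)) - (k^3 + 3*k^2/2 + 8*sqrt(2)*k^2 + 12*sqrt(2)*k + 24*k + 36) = -5*sqrt(2)*k^2 + k^2 - 23*k - 9*sqrt(2)*k/2 - 36 + 3*sqrt(2)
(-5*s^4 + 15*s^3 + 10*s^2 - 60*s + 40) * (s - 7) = -5*s^5 + 50*s^4 - 95*s^3 - 130*s^2 + 460*s - 280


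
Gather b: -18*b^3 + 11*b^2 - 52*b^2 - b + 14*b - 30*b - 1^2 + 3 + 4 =-18*b^3 - 41*b^2 - 17*b + 6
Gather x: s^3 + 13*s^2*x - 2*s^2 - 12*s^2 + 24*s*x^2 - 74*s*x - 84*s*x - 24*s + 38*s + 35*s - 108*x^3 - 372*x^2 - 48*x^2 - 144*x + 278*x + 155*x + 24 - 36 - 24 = s^3 - 14*s^2 + 49*s - 108*x^3 + x^2*(24*s - 420) + x*(13*s^2 - 158*s + 289) - 36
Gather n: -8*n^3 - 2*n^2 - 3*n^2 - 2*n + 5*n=-8*n^3 - 5*n^2 + 3*n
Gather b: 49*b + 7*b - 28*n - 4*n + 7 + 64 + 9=56*b - 32*n + 80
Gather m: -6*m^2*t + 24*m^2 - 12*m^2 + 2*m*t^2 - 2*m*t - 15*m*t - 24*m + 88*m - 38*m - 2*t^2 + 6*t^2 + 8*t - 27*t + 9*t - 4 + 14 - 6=m^2*(12 - 6*t) + m*(2*t^2 - 17*t + 26) + 4*t^2 - 10*t + 4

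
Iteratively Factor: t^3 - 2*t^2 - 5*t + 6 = (t - 1)*(t^2 - t - 6) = (t - 1)*(t + 2)*(t - 3)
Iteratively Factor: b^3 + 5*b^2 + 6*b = (b + 2)*(b^2 + 3*b) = (b + 2)*(b + 3)*(b)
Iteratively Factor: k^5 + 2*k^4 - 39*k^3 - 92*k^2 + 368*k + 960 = (k - 4)*(k^4 + 6*k^3 - 15*k^2 - 152*k - 240) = (k - 4)*(k + 3)*(k^3 + 3*k^2 - 24*k - 80) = (k - 4)*(k + 3)*(k + 4)*(k^2 - k - 20) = (k - 5)*(k - 4)*(k + 3)*(k + 4)*(k + 4)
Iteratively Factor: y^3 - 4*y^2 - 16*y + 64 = (y + 4)*(y^2 - 8*y + 16) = (y - 4)*(y + 4)*(y - 4)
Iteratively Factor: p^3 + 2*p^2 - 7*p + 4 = (p - 1)*(p^2 + 3*p - 4) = (p - 1)^2*(p + 4)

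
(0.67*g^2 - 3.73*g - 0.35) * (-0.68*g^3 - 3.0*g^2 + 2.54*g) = -0.4556*g^5 + 0.5264*g^4 + 13.1298*g^3 - 8.4242*g^2 - 0.889*g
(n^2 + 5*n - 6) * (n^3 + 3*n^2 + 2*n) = n^5 + 8*n^4 + 11*n^3 - 8*n^2 - 12*n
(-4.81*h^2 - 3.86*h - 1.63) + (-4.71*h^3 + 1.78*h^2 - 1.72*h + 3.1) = -4.71*h^3 - 3.03*h^2 - 5.58*h + 1.47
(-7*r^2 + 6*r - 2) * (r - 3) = -7*r^3 + 27*r^2 - 20*r + 6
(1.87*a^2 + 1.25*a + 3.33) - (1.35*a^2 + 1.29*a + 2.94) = 0.52*a^2 - 0.04*a + 0.39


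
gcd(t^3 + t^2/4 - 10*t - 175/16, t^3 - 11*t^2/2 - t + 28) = t - 7/2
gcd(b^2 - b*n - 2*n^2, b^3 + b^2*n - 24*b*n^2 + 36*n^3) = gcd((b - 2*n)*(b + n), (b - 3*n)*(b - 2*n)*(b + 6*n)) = b - 2*n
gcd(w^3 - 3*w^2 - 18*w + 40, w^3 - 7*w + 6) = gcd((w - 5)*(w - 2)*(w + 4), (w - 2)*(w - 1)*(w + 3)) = w - 2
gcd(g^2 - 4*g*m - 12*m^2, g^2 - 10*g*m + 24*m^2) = g - 6*m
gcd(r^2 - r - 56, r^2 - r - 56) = r^2 - r - 56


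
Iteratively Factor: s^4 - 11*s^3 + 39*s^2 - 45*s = (s - 3)*(s^3 - 8*s^2 + 15*s) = (s - 3)^2*(s^2 - 5*s) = s*(s - 3)^2*(s - 5)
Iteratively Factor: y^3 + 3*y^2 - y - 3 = (y + 1)*(y^2 + 2*y - 3) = (y + 1)*(y + 3)*(y - 1)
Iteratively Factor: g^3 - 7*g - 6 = (g + 2)*(g^2 - 2*g - 3) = (g + 1)*(g + 2)*(g - 3)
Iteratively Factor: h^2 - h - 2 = (h + 1)*(h - 2)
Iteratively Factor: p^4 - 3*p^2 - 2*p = (p + 1)*(p^3 - p^2 - 2*p) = p*(p + 1)*(p^2 - p - 2) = p*(p - 2)*(p + 1)*(p + 1)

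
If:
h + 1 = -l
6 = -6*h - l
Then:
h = -1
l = 0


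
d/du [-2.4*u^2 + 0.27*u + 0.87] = 0.27 - 4.8*u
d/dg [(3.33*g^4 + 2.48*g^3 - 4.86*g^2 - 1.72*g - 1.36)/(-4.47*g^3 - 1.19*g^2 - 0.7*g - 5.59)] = (-14.8851*g^6 - 7.9254*g^5 - 31.6684*g^4 - 93.3076*g^3 - 58.472*g^2 + 51.098*g + 8.6628)/(19.9809*g^6 + 10.6386*g^5 + 7.6741*g^4 + 51.6406*g^3 + 13.7942*g^2 + 7.826*g + 31.2481)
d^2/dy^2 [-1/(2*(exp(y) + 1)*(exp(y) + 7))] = 2*(-exp(3*y) - 6*exp(2*y) - 9*exp(y) + 14)*exp(y)/(exp(6*y) + 24*exp(5*y) + 213*exp(4*y) + 848*exp(3*y) + 1491*exp(2*y) + 1176*exp(y) + 343)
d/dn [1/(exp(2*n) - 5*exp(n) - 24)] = (5 - 2*exp(n))*exp(n)/(-exp(2*n) + 5*exp(n) + 24)^2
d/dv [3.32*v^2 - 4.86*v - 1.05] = 6.64*v - 4.86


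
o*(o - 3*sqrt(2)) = o^2 - 3*sqrt(2)*o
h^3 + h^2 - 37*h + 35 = (h - 5)*(h - 1)*(h + 7)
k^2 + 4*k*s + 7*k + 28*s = (k + 7)*(k + 4*s)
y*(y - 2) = y^2 - 2*y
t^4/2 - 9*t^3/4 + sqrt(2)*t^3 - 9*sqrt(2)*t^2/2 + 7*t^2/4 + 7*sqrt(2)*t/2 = t*(t/2 + sqrt(2))*(t - 7/2)*(t - 1)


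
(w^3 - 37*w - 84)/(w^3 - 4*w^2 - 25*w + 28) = (w + 3)/(w - 1)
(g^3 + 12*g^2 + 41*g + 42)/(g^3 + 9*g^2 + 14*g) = (g + 3)/g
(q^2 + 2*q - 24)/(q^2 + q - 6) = (q^2 + 2*q - 24)/(q^2 + q - 6)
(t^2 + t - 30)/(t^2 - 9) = (t^2 + t - 30)/(t^2 - 9)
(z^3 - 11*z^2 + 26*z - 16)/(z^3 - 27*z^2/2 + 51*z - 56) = 2*(z - 1)/(2*z - 7)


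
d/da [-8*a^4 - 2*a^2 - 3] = -32*a^3 - 4*a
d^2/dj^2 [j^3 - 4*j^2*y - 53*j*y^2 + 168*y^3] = 6*j - 8*y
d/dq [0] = 0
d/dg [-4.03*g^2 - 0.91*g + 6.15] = -8.06*g - 0.91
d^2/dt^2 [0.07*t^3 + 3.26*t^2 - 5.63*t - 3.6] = 0.42*t + 6.52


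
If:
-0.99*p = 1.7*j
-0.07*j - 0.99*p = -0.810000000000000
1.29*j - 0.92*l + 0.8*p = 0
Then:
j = -0.50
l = 0.05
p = 0.85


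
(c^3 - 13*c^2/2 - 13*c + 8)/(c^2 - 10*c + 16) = (c^2 + 3*c/2 - 1)/(c - 2)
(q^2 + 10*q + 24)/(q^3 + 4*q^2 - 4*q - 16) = (q + 6)/(q^2 - 4)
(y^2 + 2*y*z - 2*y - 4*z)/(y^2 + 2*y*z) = (y - 2)/y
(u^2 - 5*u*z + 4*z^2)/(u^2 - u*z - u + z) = (u - 4*z)/(u - 1)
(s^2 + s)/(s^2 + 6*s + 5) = s/(s + 5)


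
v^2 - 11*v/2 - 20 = (v - 8)*(v + 5/2)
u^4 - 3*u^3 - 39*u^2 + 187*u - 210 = (u - 5)*(u - 3)*(u - 2)*(u + 7)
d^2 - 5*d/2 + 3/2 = (d - 3/2)*(d - 1)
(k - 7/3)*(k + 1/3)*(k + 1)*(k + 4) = k^4 + 3*k^3 - 61*k^2/9 - 107*k/9 - 28/9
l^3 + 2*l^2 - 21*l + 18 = (l - 3)*(l - 1)*(l + 6)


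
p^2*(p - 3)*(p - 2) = p^4 - 5*p^3 + 6*p^2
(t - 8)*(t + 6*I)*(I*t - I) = I*t^3 - 6*t^2 - 9*I*t^2 + 54*t + 8*I*t - 48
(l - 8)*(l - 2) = l^2 - 10*l + 16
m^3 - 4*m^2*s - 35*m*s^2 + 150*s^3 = (m - 5*s)^2*(m + 6*s)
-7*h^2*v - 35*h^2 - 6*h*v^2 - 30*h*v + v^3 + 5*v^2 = (-7*h + v)*(h + v)*(v + 5)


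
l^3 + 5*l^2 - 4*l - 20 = (l - 2)*(l + 2)*(l + 5)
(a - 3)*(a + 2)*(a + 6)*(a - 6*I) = a^4 + 5*a^3 - 6*I*a^3 - 12*a^2 - 30*I*a^2 - 36*a + 72*I*a + 216*I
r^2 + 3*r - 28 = (r - 4)*(r + 7)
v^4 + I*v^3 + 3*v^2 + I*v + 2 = (v - I)^2*(v + I)*(v + 2*I)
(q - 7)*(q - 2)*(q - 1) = q^3 - 10*q^2 + 23*q - 14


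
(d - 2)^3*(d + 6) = d^4 - 24*d^2 + 64*d - 48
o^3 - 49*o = o*(o - 7)*(o + 7)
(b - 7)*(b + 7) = b^2 - 49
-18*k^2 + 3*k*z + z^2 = (-3*k + z)*(6*k + z)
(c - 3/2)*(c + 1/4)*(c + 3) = c^3 + 7*c^2/4 - 33*c/8 - 9/8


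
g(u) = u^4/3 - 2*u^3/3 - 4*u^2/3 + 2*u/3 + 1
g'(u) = 4*u^3/3 - 2*u^2 - 8*u/3 + 2/3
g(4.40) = 46.27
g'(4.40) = 63.79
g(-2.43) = 12.70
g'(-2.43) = -23.80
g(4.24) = 36.77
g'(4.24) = 55.04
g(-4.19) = 126.58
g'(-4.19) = -121.35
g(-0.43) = 0.53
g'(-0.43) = 1.34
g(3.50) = 8.44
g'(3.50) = 24.00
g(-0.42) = 0.54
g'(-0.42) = 1.34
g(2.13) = -3.21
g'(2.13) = -1.20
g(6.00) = 245.00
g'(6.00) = 200.67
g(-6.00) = 525.00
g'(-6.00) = -343.33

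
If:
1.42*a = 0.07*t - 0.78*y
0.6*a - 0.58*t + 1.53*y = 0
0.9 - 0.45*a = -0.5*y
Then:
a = 0.57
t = -2.81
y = -1.29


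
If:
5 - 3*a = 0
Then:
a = 5/3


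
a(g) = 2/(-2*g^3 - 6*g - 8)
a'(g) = 2*(6*g^2 + 6)/(-2*g^3 - 6*g - 8)^2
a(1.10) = -0.12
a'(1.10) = 0.09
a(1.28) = -0.10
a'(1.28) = 0.08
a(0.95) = -0.13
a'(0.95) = 0.10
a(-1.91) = 0.11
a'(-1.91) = 0.18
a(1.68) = -0.07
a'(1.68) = 0.06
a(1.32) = -0.10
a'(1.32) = 0.08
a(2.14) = -0.05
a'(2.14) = 0.04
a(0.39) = -0.19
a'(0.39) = 0.13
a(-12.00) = 0.00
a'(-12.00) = 0.00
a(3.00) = -0.02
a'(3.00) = 0.02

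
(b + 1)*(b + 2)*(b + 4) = b^3 + 7*b^2 + 14*b + 8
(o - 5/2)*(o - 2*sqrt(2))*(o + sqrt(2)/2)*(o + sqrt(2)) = o^4 - 5*o^3/2 - sqrt(2)*o^3/2 - 5*o^2 + 5*sqrt(2)*o^2/4 - 2*sqrt(2)*o + 25*o/2 + 5*sqrt(2)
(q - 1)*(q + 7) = q^2 + 6*q - 7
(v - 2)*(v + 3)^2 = v^3 + 4*v^2 - 3*v - 18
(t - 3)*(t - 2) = t^2 - 5*t + 6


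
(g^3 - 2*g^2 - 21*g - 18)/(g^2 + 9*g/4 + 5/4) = 4*(g^2 - 3*g - 18)/(4*g + 5)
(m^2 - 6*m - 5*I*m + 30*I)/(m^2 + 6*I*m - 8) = (m^2 - 6*m - 5*I*m + 30*I)/(m^2 + 6*I*m - 8)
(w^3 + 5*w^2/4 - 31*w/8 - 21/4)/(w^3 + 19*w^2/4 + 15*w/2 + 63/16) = 2*(w - 2)/(2*w + 3)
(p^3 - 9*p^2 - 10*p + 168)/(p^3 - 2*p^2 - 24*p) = (p - 7)/p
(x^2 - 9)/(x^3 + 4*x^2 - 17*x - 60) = (x - 3)/(x^2 + x - 20)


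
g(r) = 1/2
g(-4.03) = 0.50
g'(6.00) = 0.00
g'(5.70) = 0.00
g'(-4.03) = 0.00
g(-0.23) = 0.50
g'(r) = 0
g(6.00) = 0.50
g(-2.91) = 0.50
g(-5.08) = 0.50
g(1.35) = 0.50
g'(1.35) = 0.00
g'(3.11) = 0.00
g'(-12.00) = 0.00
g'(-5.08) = 0.00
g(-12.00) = 0.50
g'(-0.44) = 0.00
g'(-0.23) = 0.00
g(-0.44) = 0.50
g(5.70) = 0.50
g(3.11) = 0.50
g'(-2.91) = 0.00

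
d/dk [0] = 0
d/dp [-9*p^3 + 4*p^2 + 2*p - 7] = -27*p^2 + 8*p + 2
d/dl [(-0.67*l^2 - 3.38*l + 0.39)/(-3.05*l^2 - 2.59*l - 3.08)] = (-8.5737*l^2 + 6.5062*l + 11.4205)/(9.3025*l^4 + 15.799*l^3 + 25.4961*l^2 + 15.9544*l + 9.4864)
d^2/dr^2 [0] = 0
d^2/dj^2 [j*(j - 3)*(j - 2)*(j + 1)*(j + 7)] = 20*j^3 + 36*j^2 - 162*j + 26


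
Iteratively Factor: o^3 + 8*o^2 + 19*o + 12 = (o + 4)*(o^2 + 4*o + 3) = (o + 3)*(o + 4)*(o + 1)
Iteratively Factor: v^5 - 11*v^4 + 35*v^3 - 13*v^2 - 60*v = (v - 5)*(v^4 - 6*v^3 + 5*v^2 + 12*v) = (v - 5)*(v - 4)*(v^3 - 2*v^2 - 3*v) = (v - 5)*(v - 4)*(v - 3)*(v^2 + v) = (v - 5)*(v - 4)*(v - 3)*(v + 1)*(v)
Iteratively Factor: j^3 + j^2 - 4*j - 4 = (j + 2)*(j^2 - j - 2) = (j - 2)*(j + 2)*(j + 1)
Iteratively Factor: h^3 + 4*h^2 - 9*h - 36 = (h + 4)*(h^2 - 9) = (h + 3)*(h + 4)*(h - 3)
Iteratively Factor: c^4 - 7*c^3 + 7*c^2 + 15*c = (c)*(c^3 - 7*c^2 + 7*c + 15) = c*(c + 1)*(c^2 - 8*c + 15) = c*(c - 3)*(c + 1)*(c - 5)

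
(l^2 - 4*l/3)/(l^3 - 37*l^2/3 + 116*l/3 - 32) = l/(l^2 - 11*l + 24)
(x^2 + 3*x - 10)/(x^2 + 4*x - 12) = (x + 5)/(x + 6)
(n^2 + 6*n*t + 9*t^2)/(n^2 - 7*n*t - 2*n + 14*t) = (n^2 + 6*n*t + 9*t^2)/(n^2 - 7*n*t - 2*n + 14*t)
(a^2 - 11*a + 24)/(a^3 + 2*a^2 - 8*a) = (a^2 - 11*a + 24)/(a*(a^2 + 2*a - 8))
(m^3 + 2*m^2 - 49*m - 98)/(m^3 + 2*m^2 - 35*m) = (m^2 - 5*m - 14)/(m*(m - 5))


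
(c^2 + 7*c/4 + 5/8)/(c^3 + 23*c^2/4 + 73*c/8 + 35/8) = (2*c + 1)/(2*c^2 + 9*c + 7)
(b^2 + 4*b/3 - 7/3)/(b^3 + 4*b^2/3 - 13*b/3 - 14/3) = (b - 1)/(b^2 - b - 2)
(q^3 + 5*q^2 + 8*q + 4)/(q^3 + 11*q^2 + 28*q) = (q^3 + 5*q^2 + 8*q + 4)/(q*(q^2 + 11*q + 28))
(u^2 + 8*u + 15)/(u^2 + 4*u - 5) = (u + 3)/(u - 1)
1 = 1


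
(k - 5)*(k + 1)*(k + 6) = k^3 + 2*k^2 - 29*k - 30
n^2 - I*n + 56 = (n - 8*I)*(n + 7*I)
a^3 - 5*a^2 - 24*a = a*(a - 8)*(a + 3)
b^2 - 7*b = b*(b - 7)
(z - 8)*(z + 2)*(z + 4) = z^3 - 2*z^2 - 40*z - 64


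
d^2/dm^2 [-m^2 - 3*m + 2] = -2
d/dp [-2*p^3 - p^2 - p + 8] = -6*p^2 - 2*p - 1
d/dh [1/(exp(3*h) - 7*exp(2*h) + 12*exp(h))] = (-3*exp(2*h) + 14*exp(h) - 12)*exp(-h)/(exp(2*h) - 7*exp(h) + 12)^2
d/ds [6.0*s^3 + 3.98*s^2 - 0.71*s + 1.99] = 18.0*s^2 + 7.96*s - 0.71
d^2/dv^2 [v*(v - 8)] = 2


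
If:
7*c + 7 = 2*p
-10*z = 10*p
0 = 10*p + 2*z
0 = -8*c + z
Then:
No Solution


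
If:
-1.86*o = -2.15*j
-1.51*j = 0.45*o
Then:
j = 0.00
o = 0.00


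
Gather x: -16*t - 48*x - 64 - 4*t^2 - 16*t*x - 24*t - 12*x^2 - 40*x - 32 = -4*t^2 - 40*t - 12*x^2 + x*(-16*t - 88) - 96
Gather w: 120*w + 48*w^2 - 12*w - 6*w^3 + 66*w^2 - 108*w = -6*w^3 + 114*w^2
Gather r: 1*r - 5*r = -4*r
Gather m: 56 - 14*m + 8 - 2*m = 64 - 16*m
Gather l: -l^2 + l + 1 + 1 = -l^2 + l + 2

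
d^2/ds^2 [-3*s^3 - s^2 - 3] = -18*s - 2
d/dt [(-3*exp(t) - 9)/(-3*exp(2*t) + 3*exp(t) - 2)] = (-9*exp(2*t) - 54*exp(t) + 33)*exp(t)/(9*exp(4*t) - 18*exp(3*t) + 21*exp(2*t) - 12*exp(t) + 4)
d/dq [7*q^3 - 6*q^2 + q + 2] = 21*q^2 - 12*q + 1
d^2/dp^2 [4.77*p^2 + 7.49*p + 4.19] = 9.54000000000000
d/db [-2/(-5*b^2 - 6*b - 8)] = 4*(-5*b - 3)/(5*b^2 + 6*b + 8)^2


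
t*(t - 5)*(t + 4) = t^3 - t^2 - 20*t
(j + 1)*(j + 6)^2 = j^3 + 13*j^2 + 48*j + 36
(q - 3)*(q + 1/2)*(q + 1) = q^3 - 3*q^2/2 - 4*q - 3/2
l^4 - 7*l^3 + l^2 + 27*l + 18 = (l - 6)*(l - 3)*(l + 1)^2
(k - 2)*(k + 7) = k^2 + 5*k - 14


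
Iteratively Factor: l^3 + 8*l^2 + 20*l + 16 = (l + 2)*(l^2 + 6*l + 8) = (l + 2)^2*(l + 4)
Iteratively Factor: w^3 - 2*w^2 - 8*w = (w - 4)*(w^2 + 2*w) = (w - 4)*(w + 2)*(w)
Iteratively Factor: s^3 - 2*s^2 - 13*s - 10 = (s + 2)*(s^2 - 4*s - 5) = (s + 1)*(s + 2)*(s - 5)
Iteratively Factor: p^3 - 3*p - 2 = (p + 1)*(p^2 - p - 2) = (p + 1)^2*(p - 2)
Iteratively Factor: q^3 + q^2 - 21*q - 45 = (q + 3)*(q^2 - 2*q - 15) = (q - 5)*(q + 3)*(q + 3)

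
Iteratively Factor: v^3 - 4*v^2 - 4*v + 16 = (v - 2)*(v^2 - 2*v - 8) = (v - 4)*(v - 2)*(v + 2)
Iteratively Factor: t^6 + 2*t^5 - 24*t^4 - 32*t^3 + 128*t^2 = (t - 4)*(t^5 + 6*t^4 - 32*t^2) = t*(t - 4)*(t^4 + 6*t^3 - 32*t) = t*(t - 4)*(t + 4)*(t^3 + 2*t^2 - 8*t) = t*(t - 4)*(t + 4)^2*(t^2 - 2*t) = t^2*(t - 4)*(t + 4)^2*(t - 2)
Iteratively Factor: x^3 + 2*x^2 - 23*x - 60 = (x - 5)*(x^2 + 7*x + 12) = (x - 5)*(x + 3)*(x + 4)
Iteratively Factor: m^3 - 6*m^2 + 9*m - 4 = (m - 1)*(m^2 - 5*m + 4) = (m - 4)*(m - 1)*(m - 1)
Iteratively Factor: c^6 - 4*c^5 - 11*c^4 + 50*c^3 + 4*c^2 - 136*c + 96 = (c + 3)*(c^5 - 7*c^4 + 10*c^3 + 20*c^2 - 56*c + 32) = (c - 4)*(c + 3)*(c^4 - 3*c^3 - 2*c^2 + 12*c - 8) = (c - 4)*(c - 2)*(c + 3)*(c^3 - c^2 - 4*c + 4) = (c - 4)*(c - 2)*(c - 1)*(c + 3)*(c^2 - 4) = (c - 4)*(c - 2)*(c - 1)*(c + 2)*(c + 3)*(c - 2)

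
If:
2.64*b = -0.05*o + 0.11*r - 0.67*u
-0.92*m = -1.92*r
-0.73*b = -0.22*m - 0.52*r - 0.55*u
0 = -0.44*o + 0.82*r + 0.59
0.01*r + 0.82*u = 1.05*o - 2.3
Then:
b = 0.08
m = 0.60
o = 1.88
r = 0.29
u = -0.41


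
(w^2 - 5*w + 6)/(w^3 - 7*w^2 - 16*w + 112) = (w^2 - 5*w + 6)/(w^3 - 7*w^2 - 16*w + 112)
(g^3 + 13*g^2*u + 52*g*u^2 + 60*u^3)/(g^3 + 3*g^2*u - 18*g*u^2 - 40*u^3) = (-g - 6*u)/(-g + 4*u)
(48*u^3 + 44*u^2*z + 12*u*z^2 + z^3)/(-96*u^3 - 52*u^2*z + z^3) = (4*u + z)/(-8*u + z)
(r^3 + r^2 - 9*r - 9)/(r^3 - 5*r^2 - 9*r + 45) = (r + 1)/(r - 5)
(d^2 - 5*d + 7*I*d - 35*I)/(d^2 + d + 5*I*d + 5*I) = (d^2 + d*(-5 + 7*I) - 35*I)/(d^2 + d*(1 + 5*I) + 5*I)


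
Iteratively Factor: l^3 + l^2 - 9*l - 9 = (l + 1)*(l^2 - 9) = (l + 1)*(l + 3)*(l - 3)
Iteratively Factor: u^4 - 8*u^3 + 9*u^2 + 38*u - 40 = (u + 2)*(u^3 - 10*u^2 + 29*u - 20) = (u - 4)*(u + 2)*(u^2 - 6*u + 5) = (u - 5)*(u - 4)*(u + 2)*(u - 1)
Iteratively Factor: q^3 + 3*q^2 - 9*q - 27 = (q + 3)*(q^2 - 9) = (q + 3)^2*(q - 3)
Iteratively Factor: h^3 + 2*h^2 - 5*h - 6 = (h + 3)*(h^2 - h - 2) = (h + 1)*(h + 3)*(h - 2)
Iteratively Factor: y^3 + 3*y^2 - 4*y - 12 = (y - 2)*(y^2 + 5*y + 6) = (y - 2)*(y + 3)*(y + 2)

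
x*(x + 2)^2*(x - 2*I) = x^4 + 4*x^3 - 2*I*x^3 + 4*x^2 - 8*I*x^2 - 8*I*x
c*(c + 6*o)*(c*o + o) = c^3*o + 6*c^2*o^2 + c^2*o + 6*c*o^2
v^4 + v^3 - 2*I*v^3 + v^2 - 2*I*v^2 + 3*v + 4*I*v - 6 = (v - 1)*(v + 2)*(v - 3*I)*(v + I)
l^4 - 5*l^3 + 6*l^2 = l^2*(l - 3)*(l - 2)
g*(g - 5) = g^2 - 5*g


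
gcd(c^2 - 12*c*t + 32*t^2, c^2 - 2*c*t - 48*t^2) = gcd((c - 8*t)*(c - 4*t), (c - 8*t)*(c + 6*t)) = -c + 8*t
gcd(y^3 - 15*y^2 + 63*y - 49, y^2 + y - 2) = y - 1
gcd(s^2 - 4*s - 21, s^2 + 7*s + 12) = s + 3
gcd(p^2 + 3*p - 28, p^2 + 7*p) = p + 7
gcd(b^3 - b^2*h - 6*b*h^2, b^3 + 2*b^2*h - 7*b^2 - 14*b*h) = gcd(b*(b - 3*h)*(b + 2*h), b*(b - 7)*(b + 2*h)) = b^2 + 2*b*h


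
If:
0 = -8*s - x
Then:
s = -x/8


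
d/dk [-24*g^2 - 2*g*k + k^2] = -2*g + 2*k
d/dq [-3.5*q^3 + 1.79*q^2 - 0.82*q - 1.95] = -10.5*q^2 + 3.58*q - 0.82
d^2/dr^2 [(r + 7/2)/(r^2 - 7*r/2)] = 2*(-12*r^2*(2*r - 7) + (2*r + 7)*(4*r - 7)^2)/(r^3*(2*r - 7)^3)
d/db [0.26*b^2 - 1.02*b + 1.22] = 0.52*b - 1.02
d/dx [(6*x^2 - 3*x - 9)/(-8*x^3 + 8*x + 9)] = 3*((4*x - 1)*(-8*x^3 + 8*x + 9) - 8*(3*x^2 - 1)*(-2*x^2 + x + 3))/(-8*x^3 + 8*x + 9)^2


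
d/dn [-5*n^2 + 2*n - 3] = 2 - 10*n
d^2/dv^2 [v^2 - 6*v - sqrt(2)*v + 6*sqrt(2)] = 2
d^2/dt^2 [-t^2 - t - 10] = -2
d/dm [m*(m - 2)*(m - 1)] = 3*m^2 - 6*m + 2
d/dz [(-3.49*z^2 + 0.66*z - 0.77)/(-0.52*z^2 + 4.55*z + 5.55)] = (-15.5363*z^2 - 39.5398*z + 7.1665)/(0.2704*z^4 - 4.732*z^3 + 14.9305*z^2 + 50.505*z + 30.8025)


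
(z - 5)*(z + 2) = z^2 - 3*z - 10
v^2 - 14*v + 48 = (v - 8)*(v - 6)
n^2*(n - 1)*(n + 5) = n^4 + 4*n^3 - 5*n^2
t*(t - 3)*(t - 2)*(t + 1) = t^4 - 4*t^3 + t^2 + 6*t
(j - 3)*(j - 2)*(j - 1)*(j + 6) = j^4 - 25*j^2 + 60*j - 36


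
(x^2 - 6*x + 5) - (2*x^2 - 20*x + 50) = -x^2 + 14*x - 45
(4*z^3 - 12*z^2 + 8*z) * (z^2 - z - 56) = 4*z^5 - 16*z^4 - 204*z^3 + 664*z^2 - 448*z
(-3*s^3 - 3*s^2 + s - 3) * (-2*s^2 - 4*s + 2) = 6*s^5 + 18*s^4 + 4*s^3 - 4*s^2 + 14*s - 6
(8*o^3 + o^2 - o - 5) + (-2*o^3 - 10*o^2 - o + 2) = 6*o^3 - 9*o^2 - 2*o - 3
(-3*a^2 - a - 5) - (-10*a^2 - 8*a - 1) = 7*a^2 + 7*a - 4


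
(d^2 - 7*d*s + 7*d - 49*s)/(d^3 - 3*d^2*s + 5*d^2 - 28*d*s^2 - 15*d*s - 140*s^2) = (d + 7)/(d^2 + 4*d*s + 5*d + 20*s)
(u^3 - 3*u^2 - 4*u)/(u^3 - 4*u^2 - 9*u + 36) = u*(u + 1)/(u^2 - 9)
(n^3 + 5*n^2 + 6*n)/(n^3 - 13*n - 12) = n*(n + 2)/(n^2 - 3*n - 4)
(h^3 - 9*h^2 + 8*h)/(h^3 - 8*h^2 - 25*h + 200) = h*(h - 1)/(h^2 - 25)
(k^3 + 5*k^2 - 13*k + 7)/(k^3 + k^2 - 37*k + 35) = (k - 1)/(k - 5)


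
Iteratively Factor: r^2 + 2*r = (r + 2)*(r)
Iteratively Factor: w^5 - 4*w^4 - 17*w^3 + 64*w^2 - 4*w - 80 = (w - 2)*(w^4 - 2*w^3 - 21*w^2 + 22*w + 40) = (w - 2)*(w + 1)*(w^3 - 3*w^2 - 18*w + 40) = (w - 2)^2*(w + 1)*(w^2 - w - 20) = (w - 2)^2*(w + 1)*(w + 4)*(w - 5)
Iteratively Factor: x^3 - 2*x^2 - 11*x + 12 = (x + 3)*(x^2 - 5*x + 4) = (x - 1)*(x + 3)*(x - 4)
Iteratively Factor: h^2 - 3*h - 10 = (h + 2)*(h - 5)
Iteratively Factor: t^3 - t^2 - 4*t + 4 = (t + 2)*(t^2 - 3*t + 2) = (t - 1)*(t + 2)*(t - 2)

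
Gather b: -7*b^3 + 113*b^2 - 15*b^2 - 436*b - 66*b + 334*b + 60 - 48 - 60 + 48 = -7*b^3 + 98*b^2 - 168*b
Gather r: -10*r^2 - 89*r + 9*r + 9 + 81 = -10*r^2 - 80*r + 90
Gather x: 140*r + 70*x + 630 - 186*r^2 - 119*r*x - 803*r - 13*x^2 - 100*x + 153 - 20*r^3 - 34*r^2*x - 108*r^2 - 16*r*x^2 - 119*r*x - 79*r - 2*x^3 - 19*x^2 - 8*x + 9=-20*r^3 - 294*r^2 - 742*r - 2*x^3 + x^2*(-16*r - 32) + x*(-34*r^2 - 238*r - 38) + 792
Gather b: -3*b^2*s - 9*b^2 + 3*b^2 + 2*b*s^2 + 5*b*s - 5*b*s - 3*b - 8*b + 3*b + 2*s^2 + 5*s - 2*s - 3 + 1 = b^2*(-3*s - 6) + b*(2*s^2 - 8) + 2*s^2 + 3*s - 2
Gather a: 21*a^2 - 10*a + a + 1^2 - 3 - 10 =21*a^2 - 9*a - 12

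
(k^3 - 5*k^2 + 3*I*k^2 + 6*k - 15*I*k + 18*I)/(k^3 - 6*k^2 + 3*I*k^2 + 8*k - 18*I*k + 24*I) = (k - 3)/(k - 4)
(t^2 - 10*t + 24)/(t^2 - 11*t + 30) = (t - 4)/(t - 5)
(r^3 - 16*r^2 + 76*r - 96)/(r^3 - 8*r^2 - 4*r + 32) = (r - 6)/(r + 2)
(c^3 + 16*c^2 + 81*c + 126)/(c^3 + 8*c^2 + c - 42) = (c + 6)/(c - 2)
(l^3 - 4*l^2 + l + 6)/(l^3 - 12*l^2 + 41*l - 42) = (l + 1)/(l - 7)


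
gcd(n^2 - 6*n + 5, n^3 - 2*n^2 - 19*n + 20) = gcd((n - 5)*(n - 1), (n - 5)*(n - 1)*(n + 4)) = n^2 - 6*n + 5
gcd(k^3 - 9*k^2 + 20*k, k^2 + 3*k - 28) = k - 4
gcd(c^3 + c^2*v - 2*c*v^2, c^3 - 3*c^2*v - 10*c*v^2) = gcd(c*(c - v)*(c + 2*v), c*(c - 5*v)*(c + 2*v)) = c^2 + 2*c*v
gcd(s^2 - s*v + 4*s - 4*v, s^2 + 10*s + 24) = s + 4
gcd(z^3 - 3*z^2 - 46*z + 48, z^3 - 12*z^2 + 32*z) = z - 8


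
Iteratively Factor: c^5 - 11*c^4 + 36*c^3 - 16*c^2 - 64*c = (c + 1)*(c^4 - 12*c^3 + 48*c^2 - 64*c) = (c - 4)*(c + 1)*(c^3 - 8*c^2 + 16*c) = (c - 4)^2*(c + 1)*(c^2 - 4*c) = (c - 4)^3*(c + 1)*(c)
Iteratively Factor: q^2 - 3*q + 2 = (q - 1)*(q - 2)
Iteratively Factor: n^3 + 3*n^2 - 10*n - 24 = (n + 2)*(n^2 + n - 12) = (n - 3)*(n + 2)*(n + 4)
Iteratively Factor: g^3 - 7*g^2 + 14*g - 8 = (g - 4)*(g^2 - 3*g + 2) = (g - 4)*(g - 2)*(g - 1)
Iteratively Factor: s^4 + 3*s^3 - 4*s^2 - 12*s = (s + 2)*(s^3 + s^2 - 6*s) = s*(s + 2)*(s^2 + s - 6) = s*(s + 2)*(s + 3)*(s - 2)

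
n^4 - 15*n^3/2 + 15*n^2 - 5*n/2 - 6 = (n - 4)*(n - 3)*(n - 1)*(n + 1/2)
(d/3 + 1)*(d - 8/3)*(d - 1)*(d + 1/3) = d^4/3 - d^3/9 - 77*d^2/27 + 47*d/27 + 8/9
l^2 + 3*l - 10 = (l - 2)*(l + 5)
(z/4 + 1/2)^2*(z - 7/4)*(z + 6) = z^4/16 + 33*z^3/64 + 21*z^2/32 - 25*z/16 - 21/8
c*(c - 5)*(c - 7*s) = c^3 - 7*c^2*s - 5*c^2 + 35*c*s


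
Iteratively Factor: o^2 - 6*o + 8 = (o - 2)*(o - 4)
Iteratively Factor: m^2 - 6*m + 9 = (m - 3)*(m - 3)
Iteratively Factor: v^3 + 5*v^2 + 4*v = (v)*(v^2 + 5*v + 4) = v*(v + 1)*(v + 4)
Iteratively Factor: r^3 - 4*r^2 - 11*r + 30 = (r - 2)*(r^2 - 2*r - 15) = (r - 5)*(r - 2)*(r + 3)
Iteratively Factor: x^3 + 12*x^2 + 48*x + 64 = (x + 4)*(x^2 + 8*x + 16) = (x + 4)^2*(x + 4)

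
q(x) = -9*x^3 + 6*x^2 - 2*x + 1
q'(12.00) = -3746.00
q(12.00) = -14711.00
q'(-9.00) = -2297.00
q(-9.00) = 7066.00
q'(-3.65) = -405.51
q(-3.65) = 525.88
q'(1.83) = -70.46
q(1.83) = -37.72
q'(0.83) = -10.64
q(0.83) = -1.67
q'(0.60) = -4.52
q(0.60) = 0.02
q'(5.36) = -713.38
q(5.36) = -1223.26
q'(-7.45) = -1589.97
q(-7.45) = 4070.36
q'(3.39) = -271.61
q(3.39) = -287.45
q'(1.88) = -74.87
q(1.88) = -41.36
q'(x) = -27*x^2 + 12*x - 2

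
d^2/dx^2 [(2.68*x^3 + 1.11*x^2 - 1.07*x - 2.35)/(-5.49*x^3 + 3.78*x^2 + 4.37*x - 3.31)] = (2.27373675443232e-13*x^7 - 178.142814*x^6 - 192.280662*x^5 + 1141.347942*x^4 - 548.724176*x^3 - 220.874298*x^2 - 119.159862*x + 155.192806)/(165.469149*x^9 - 341.788734*x^8 - 159.806763*x^7 + 789.403725*x^6 - 284.933673*x^5 - 551.142252*x^4 + 425.05291*x^3 + 65.390043*x^2 - 143.634471*x + 36.264691)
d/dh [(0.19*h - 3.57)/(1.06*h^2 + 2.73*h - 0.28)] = (-0.2014*h^2 + 7.5684*h + 9.6929)/(1.1236*h^4 + 5.7876*h^3 + 6.8593*h^2 - 1.5288*h + 0.0784)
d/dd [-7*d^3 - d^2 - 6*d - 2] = -21*d^2 - 2*d - 6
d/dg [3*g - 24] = 3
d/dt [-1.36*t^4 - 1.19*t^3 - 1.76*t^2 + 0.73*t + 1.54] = -5.44*t^3 - 3.57*t^2 - 3.52*t + 0.73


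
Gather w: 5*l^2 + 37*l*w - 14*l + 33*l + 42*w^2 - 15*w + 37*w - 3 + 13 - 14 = 5*l^2 + 19*l + 42*w^2 + w*(37*l + 22) - 4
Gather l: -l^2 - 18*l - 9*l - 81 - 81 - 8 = -l^2 - 27*l - 170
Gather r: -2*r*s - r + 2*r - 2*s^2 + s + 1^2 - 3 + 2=r*(1 - 2*s) - 2*s^2 + s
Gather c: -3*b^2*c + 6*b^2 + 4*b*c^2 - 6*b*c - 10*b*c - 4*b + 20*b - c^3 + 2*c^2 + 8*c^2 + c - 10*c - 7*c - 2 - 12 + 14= 6*b^2 + 16*b - c^3 + c^2*(4*b + 10) + c*(-3*b^2 - 16*b - 16)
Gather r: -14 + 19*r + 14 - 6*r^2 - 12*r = -6*r^2 + 7*r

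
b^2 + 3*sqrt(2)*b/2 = b*(b + 3*sqrt(2)/2)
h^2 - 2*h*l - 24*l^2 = (h - 6*l)*(h + 4*l)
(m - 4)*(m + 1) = m^2 - 3*m - 4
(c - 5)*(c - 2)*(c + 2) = c^3 - 5*c^2 - 4*c + 20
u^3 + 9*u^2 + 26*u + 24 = (u + 2)*(u + 3)*(u + 4)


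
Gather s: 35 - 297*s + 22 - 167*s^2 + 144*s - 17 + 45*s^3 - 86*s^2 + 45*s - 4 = 45*s^3 - 253*s^2 - 108*s + 36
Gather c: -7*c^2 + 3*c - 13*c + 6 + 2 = -7*c^2 - 10*c + 8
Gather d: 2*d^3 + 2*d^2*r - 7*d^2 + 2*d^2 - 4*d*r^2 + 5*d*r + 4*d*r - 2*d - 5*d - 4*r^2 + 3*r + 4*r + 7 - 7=2*d^3 + d^2*(2*r - 5) + d*(-4*r^2 + 9*r - 7) - 4*r^2 + 7*r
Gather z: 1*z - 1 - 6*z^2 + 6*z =-6*z^2 + 7*z - 1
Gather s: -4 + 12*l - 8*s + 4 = 12*l - 8*s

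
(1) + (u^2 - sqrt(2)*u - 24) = u^2 - sqrt(2)*u - 23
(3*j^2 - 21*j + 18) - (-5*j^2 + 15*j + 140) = 8*j^2 - 36*j - 122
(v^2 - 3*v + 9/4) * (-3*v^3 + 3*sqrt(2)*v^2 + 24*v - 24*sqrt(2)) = -3*v^5 + 3*sqrt(2)*v^4 + 9*v^4 - 9*sqrt(2)*v^3 + 69*v^3/4 - 72*v^2 - 69*sqrt(2)*v^2/4 + 54*v + 72*sqrt(2)*v - 54*sqrt(2)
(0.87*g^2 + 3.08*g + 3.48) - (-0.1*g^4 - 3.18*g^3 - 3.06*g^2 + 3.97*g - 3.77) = 0.1*g^4 + 3.18*g^3 + 3.93*g^2 - 0.89*g + 7.25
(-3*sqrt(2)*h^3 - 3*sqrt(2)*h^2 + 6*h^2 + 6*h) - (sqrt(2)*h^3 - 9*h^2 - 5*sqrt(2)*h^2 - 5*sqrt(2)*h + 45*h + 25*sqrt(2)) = -4*sqrt(2)*h^3 + 2*sqrt(2)*h^2 + 15*h^2 - 39*h + 5*sqrt(2)*h - 25*sqrt(2)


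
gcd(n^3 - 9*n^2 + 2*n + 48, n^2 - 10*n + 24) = 1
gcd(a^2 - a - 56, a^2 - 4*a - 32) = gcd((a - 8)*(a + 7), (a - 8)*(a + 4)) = a - 8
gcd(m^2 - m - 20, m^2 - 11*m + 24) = 1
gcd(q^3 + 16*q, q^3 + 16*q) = q^3 + 16*q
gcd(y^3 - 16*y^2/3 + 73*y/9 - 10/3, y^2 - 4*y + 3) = y - 3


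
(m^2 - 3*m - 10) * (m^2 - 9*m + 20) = m^4 - 12*m^3 + 37*m^2 + 30*m - 200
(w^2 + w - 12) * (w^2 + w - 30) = w^4 + 2*w^3 - 41*w^2 - 42*w + 360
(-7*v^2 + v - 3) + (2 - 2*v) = -7*v^2 - v - 1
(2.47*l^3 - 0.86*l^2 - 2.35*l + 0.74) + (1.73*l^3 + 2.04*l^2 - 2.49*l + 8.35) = 4.2*l^3 + 1.18*l^2 - 4.84*l + 9.09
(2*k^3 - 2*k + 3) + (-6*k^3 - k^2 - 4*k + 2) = -4*k^3 - k^2 - 6*k + 5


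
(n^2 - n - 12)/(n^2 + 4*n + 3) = (n - 4)/(n + 1)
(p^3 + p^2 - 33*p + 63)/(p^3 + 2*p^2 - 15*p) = (p^2 + 4*p - 21)/(p*(p + 5))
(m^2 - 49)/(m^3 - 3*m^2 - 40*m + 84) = (m + 7)/(m^2 + 4*m - 12)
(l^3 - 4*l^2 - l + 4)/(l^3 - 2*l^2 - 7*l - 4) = (l - 1)/(l + 1)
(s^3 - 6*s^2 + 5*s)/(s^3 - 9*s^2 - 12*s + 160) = s*(s - 1)/(s^2 - 4*s - 32)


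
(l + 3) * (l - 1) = l^2 + 2*l - 3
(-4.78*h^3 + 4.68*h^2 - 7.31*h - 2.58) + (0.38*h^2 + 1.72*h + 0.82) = -4.78*h^3 + 5.06*h^2 - 5.59*h - 1.76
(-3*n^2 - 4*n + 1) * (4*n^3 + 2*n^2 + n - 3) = -12*n^5 - 22*n^4 - 7*n^3 + 7*n^2 + 13*n - 3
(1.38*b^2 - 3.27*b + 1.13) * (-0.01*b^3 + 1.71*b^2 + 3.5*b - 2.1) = -0.0138*b^5 + 2.3925*b^4 - 0.773000000000001*b^3 - 12.4107*b^2 + 10.822*b - 2.373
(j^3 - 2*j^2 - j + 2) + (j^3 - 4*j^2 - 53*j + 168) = 2*j^3 - 6*j^2 - 54*j + 170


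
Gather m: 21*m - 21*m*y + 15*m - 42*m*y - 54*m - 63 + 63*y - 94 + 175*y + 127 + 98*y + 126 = m*(-63*y - 18) + 336*y + 96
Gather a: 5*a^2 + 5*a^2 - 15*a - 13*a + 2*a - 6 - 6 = 10*a^2 - 26*a - 12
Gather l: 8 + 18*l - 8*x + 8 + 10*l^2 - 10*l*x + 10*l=10*l^2 + l*(28 - 10*x) - 8*x + 16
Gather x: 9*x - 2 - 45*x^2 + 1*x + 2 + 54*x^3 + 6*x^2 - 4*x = 54*x^3 - 39*x^2 + 6*x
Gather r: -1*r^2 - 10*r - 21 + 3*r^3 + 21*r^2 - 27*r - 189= 3*r^3 + 20*r^2 - 37*r - 210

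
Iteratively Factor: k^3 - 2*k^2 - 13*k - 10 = (k + 2)*(k^2 - 4*k - 5) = (k + 1)*(k + 2)*(k - 5)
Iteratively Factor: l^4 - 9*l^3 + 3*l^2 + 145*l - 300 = (l - 5)*(l^3 - 4*l^2 - 17*l + 60) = (l - 5)*(l - 3)*(l^2 - l - 20) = (l - 5)*(l - 3)*(l + 4)*(l - 5)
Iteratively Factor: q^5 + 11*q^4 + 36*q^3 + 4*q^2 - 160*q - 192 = (q + 4)*(q^4 + 7*q^3 + 8*q^2 - 28*q - 48) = (q - 2)*(q + 4)*(q^3 + 9*q^2 + 26*q + 24) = (q - 2)*(q + 3)*(q + 4)*(q^2 + 6*q + 8) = (q - 2)*(q + 2)*(q + 3)*(q + 4)*(q + 4)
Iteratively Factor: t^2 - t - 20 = (t - 5)*(t + 4)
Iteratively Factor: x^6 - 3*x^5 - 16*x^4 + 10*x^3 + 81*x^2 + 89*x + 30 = (x + 2)*(x^5 - 5*x^4 - 6*x^3 + 22*x^2 + 37*x + 15) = (x - 3)*(x + 2)*(x^4 - 2*x^3 - 12*x^2 - 14*x - 5) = (x - 3)*(x + 1)*(x + 2)*(x^3 - 3*x^2 - 9*x - 5) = (x - 5)*(x - 3)*(x + 1)*(x + 2)*(x^2 + 2*x + 1) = (x - 5)*(x - 3)*(x + 1)^2*(x + 2)*(x + 1)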